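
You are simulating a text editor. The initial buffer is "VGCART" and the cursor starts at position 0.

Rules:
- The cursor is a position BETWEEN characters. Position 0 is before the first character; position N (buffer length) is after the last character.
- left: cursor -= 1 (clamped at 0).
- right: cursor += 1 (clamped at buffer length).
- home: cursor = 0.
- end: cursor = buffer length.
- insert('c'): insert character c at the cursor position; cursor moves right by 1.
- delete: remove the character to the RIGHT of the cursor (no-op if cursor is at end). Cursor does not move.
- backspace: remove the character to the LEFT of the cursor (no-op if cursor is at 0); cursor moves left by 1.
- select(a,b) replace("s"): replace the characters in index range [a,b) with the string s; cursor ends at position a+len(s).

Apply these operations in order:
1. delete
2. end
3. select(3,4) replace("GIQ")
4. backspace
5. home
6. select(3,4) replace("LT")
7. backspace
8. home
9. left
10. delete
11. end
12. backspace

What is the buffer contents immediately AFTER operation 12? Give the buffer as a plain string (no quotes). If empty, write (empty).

After op 1 (delete): buf='GCART' cursor=0
After op 2 (end): buf='GCART' cursor=5
After op 3 (select(3,4) replace("GIQ")): buf='GCAGIQT' cursor=6
After op 4 (backspace): buf='GCAGIT' cursor=5
After op 5 (home): buf='GCAGIT' cursor=0
After op 6 (select(3,4) replace("LT")): buf='GCALTIT' cursor=5
After op 7 (backspace): buf='GCALIT' cursor=4
After op 8 (home): buf='GCALIT' cursor=0
After op 9 (left): buf='GCALIT' cursor=0
After op 10 (delete): buf='CALIT' cursor=0
After op 11 (end): buf='CALIT' cursor=5
After op 12 (backspace): buf='CALI' cursor=4

Answer: CALI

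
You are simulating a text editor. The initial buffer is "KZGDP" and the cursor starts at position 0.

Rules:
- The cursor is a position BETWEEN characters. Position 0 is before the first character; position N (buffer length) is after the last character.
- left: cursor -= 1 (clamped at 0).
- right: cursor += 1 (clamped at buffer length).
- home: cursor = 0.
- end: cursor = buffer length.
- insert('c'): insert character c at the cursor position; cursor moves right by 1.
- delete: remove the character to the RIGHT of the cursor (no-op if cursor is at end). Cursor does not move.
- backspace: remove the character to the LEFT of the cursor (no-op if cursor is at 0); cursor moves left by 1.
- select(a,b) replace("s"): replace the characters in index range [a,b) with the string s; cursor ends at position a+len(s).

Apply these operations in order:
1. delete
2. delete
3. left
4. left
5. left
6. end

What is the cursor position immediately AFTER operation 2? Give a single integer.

After op 1 (delete): buf='ZGDP' cursor=0
After op 2 (delete): buf='GDP' cursor=0

Answer: 0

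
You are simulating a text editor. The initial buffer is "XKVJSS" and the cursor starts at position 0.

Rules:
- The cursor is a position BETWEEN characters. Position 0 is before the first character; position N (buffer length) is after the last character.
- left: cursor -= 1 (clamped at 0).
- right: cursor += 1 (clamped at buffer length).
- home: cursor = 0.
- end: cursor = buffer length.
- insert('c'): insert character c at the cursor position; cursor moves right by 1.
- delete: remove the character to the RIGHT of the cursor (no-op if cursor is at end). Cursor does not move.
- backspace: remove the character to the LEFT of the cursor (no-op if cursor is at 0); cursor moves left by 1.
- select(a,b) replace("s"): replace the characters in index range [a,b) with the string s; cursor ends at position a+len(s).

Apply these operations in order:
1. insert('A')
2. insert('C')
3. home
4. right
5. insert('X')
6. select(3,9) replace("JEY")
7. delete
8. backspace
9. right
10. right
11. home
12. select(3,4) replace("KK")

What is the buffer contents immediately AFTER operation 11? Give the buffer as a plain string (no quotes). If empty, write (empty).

Answer: AXCJE

Derivation:
After op 1 (insert('A')): buf='AXKVJSS' cursor=1
After op 2 (insert('C')): buf='ACXKVJSS' cursor=2
After op 3 (home): buf='ACXKVJSS' cursor=0
After op 4 (right): buf='ACXKVJSS' cursor=1
After op 5 (insert('X')): buf='AXCXKVJSS' cursor=2
After op 6 (select(3,9) replace("JEY")): buf='AXCJEY' cursor=6
After op 7 (delete): buf='AXCJEY' cursor=6
After op 8 (backspace): buf='AXCJE' cursor=5
After op 9 (right): buf='AXCJE' cursor=5
After op 10 (right): buf='AXCJE' cursor=5
After op 11 (home): buf='AXCJE' cursor=0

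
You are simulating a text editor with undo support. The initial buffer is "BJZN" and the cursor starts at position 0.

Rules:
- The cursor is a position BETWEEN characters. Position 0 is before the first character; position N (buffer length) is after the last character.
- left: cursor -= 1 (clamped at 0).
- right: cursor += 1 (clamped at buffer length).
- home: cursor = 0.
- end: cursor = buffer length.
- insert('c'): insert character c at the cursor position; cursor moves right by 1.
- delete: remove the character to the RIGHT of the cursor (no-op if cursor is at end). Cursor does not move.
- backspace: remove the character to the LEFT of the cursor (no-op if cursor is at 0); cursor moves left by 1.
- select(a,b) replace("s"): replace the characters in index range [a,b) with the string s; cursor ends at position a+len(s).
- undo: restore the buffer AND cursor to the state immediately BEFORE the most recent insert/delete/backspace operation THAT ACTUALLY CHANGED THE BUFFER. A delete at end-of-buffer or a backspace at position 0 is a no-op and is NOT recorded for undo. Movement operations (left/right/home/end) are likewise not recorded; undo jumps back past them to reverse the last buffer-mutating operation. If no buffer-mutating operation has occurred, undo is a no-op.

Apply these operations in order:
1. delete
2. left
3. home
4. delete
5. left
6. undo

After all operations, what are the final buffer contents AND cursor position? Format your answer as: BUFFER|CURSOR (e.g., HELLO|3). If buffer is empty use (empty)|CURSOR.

After op 1 (delete): buf='JZN' cursor=0
After op 2 (left): buf='JZN' cursor=0
After op 3 (home): buf='JZN' cursor=0
After op 4 (delete): buf='ZN' cursor=0
After op 5 (left): buf='ZN' cursor=0
After op 6 (undo): buf='JZN' cursor=0

Answer: JZN|0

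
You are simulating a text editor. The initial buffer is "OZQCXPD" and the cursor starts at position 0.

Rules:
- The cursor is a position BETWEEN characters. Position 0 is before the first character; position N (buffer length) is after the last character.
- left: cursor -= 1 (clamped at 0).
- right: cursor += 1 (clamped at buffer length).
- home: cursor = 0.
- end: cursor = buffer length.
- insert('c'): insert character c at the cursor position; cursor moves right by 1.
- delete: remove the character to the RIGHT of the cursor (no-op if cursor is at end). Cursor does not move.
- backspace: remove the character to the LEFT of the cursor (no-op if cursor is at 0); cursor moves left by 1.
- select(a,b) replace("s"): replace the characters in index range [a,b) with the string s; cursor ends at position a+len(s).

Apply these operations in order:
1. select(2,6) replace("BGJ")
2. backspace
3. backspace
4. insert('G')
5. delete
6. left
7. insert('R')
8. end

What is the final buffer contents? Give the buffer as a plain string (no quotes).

After op 1 (select(2,6) replace("BGJ")): buf='OZBGJD' cursor=5
After op 2 (backspace): buf='OZBGD' cursor=4
After op 3 (backspace): buf='OZBD' cursor=3
After op 4 (insert('G')): buf='OZBGD' cursor=4
After op 5 (delete): buf='OZBG' cursor=4
After op 6 (left): buf='OZBG' cursor=3
After op 7 (insert('R')): buf='OZBRG' cursor=4
After op 8 (end): buf='OZBRG' cursor=5

Answer: OZBRG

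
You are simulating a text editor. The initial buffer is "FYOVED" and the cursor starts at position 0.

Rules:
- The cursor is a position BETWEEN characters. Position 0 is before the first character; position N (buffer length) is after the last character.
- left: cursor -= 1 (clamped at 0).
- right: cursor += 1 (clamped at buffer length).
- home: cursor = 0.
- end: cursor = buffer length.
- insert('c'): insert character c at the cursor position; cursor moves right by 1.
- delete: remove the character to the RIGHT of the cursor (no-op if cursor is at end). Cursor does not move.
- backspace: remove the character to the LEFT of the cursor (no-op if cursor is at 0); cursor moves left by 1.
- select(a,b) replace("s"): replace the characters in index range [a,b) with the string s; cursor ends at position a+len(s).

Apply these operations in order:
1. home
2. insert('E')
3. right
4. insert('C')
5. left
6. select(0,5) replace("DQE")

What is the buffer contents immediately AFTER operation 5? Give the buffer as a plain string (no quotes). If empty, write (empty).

After op 1 (home): buf='FYOVED' cursor=0
After op 2 (insert('E')): buf='EFYOVED' cursor=1
After op 3 (right): buf='EFYOVED' cursor=2
After op 4 (insert('C')): buf='EFCYOVED' cursor=3
After op 5 (left): buf='EFCYOVED' cursor=2

Answer: EFCYOVED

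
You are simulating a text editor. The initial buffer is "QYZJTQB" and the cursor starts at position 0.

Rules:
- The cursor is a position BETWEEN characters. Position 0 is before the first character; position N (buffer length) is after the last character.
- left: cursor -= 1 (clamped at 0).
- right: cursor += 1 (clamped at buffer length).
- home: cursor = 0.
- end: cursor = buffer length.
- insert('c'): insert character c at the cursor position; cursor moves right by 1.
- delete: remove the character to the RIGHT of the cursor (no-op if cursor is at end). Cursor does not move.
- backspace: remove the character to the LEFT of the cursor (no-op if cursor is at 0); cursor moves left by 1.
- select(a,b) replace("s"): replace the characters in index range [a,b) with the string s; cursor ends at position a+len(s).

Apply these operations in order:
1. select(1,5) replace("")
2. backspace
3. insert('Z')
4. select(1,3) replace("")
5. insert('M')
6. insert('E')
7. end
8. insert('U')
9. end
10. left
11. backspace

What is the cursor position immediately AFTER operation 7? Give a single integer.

Answer: 3

Derivation:
After op 1 (select(1,5) replace("")): buf='QQB' cursor=1
After op 2 (backspace): buf='QB' cursor=0
After op 3 (insert('Z')): buf='ZQB' cursor=1
After op 4 (select(1,3) replace("")): buf='Z' cursor=1
After op 5 (insert('M')): buf='ZM' cursor=2
After op 6 (insert('E')): buf='ZME' cursor=3
After op 7 (end): buf='ZME' cursor=3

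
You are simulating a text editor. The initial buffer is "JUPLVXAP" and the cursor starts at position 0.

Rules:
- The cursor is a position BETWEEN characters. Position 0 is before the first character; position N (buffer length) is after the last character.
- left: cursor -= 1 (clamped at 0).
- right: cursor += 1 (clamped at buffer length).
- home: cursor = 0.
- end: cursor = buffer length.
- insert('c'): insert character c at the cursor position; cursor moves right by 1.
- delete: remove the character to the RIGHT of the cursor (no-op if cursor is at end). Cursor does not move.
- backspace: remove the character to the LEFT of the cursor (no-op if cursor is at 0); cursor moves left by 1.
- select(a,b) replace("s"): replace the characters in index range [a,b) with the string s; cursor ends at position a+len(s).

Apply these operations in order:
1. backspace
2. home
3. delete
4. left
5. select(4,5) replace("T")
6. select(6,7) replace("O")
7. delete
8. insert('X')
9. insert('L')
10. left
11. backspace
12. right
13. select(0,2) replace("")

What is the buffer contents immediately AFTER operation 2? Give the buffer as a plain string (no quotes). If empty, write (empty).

After op 1 (backspace): buf='JUPLVXAP' cursor=0
After op 2 (home): buf='JUPLVXAP' cursor=0

Answer: JUPLVXAP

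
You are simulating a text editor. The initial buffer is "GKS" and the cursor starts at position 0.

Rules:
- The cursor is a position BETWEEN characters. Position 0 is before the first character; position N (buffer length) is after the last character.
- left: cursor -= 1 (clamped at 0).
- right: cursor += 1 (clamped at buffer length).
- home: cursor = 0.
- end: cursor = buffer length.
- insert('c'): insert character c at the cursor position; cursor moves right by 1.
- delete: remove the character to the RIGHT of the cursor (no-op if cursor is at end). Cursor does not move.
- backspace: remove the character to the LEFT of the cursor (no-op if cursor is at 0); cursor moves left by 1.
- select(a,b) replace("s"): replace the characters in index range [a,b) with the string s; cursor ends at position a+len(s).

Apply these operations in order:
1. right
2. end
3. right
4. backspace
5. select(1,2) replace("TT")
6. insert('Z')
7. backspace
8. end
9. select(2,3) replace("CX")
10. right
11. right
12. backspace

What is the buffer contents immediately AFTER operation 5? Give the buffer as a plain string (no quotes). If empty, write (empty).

Answer: GTT

Derivation:
After op 1 (right): buf='GKS' cursor=1
After op 2 (end): buf='GKS' cursor=3
After op 3 (right): buf='GKS' cursor=3
After op 4 (backspace): buf='GK' cursor=2
After op 5 (select(1,2) replace("TT")): buf='GTT' cursor=3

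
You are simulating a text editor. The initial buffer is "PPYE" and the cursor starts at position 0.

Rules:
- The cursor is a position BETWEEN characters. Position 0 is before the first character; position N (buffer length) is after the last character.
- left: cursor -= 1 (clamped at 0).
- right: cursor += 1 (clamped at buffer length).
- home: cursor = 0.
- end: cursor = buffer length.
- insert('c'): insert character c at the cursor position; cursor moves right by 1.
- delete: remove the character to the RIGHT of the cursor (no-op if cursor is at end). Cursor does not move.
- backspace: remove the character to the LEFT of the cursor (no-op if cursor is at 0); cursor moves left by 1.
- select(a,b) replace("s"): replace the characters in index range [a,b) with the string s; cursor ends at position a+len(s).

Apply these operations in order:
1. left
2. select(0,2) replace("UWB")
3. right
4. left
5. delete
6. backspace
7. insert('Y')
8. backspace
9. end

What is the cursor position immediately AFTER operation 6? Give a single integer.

Answer: 2

Derivation:
After op 1 (left): buf='PPYE' cursor=0
After op 2 (select(0,2) replace("UWB")): buf='UWBYE' cursor=3
After op 3 (right): buf='UWBYE' cursor=4
After op 4 (left): buf='UWBYE' cursor=3
After op 5 (delete): buf='UWBE' cursor=3
After op 6 (backspace): buf='UWE' cursor=2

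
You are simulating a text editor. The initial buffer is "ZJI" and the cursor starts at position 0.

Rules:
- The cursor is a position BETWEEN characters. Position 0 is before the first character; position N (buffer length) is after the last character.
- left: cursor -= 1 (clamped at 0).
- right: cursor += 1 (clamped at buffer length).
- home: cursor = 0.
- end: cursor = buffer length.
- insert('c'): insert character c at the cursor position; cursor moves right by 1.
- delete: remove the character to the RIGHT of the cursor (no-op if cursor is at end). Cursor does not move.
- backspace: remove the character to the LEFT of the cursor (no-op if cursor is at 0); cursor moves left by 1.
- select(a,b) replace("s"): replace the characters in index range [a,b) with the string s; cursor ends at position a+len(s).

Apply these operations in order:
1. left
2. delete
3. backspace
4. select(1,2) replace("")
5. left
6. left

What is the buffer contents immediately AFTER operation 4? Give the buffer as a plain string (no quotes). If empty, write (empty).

Answer: J

Derivation:
After op 1 (left): buf='ZJI' cursor=0
After op 2 (delete): buf='JI' cursor=0
After op 3 (backspace): buf='JI' cursor=0
After op 4 (select(1,2) replace("")): buf='J' cursor=1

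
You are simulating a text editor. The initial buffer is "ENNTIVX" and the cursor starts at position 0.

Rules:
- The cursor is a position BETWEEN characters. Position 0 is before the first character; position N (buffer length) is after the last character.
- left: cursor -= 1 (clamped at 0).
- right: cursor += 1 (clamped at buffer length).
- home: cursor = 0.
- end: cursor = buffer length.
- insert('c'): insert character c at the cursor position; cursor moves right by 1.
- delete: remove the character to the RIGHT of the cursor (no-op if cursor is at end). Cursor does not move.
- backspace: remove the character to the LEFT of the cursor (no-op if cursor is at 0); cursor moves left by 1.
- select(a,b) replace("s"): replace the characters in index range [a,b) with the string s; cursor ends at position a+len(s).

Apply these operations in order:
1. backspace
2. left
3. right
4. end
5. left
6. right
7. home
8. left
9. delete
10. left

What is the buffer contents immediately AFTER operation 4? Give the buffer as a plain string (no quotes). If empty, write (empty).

After op 1 (backspace): buf='ENNTIVX' cursor=0
After op 2 (left): buf='ENNTIVX' cursor=0
After op 3 (right): buf='ENNTIVX' cursor=1
After op 4 (end): buf='ENNTIVX' cursor=7

Answer: ENNTIVX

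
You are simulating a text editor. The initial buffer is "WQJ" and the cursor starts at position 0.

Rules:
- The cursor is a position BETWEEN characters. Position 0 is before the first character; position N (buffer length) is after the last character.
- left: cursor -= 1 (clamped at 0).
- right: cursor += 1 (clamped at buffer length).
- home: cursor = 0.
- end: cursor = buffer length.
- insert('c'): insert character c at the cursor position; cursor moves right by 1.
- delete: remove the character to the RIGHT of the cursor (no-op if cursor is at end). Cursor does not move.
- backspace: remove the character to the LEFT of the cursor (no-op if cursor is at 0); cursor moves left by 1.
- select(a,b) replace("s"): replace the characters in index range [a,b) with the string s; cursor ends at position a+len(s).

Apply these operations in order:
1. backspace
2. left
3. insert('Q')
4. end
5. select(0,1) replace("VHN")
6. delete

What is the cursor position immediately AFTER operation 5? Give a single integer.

Answer: 3

Derivation:
After op 1 (backspace): buf='WQJ' cursor=0
After op 2 (left): buf='WQJ' cursor=0
After op 3 (insert('Q')): buf='QWQJ' cursor=1
After op 4 (end): buf='QWQJ' cursor=4
After op 5 (select(0,1) replace("VHN")): buf='VHNWQJ' cursor=3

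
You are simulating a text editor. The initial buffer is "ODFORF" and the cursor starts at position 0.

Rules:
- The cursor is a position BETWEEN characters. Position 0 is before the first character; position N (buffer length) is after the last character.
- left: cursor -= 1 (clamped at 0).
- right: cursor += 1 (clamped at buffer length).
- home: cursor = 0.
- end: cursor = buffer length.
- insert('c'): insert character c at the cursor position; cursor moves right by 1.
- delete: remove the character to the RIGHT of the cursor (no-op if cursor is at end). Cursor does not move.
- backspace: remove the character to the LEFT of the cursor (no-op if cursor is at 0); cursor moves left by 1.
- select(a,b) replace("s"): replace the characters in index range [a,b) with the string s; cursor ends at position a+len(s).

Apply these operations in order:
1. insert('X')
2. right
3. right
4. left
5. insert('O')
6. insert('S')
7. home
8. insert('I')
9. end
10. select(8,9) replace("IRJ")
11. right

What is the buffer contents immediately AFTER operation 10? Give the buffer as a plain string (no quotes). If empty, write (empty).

After op 1 (insert('X')): buf='XODFORF' cursor=1
After op 2 (right): buf='XODFORF' cursor=2
After op 3 (right): buf='XODFORF' cursor=3
After op 4 (left): buf='XODFORF' cursor=2
After op 5 (insert('O')): buf='XOODFORF' cursor=3
After op 6 (insert('S')): buf='XOOSDFORF' cursor=4
After op 7 (home): buf='XOOSDFORF' cursor=0
After op 8 (insert('I')): buf='IXOOSDFORF' cursor=1
After op 9 (end): buf='IXOOSDFORF' cursor=10
After op 10 (select(8,9) replace("IRJ")): buf='IXOOSDFOIRJF' cursor=11

Answer: IXOOSDFOIRJF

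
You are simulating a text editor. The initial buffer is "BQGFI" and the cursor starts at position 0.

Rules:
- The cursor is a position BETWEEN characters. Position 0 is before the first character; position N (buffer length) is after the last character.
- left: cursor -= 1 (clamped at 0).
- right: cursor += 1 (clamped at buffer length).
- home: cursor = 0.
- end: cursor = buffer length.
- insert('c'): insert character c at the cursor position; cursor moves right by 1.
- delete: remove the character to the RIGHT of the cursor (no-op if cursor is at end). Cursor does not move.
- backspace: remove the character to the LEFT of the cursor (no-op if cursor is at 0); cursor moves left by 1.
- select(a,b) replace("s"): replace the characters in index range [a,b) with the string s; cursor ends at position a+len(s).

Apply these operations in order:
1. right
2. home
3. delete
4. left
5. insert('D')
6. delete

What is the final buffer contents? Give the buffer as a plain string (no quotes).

After op 1 (right): buf='BQGFI' cursor=1
After op 2 (home): buf='BQGFI' cursor=0
After op 3 (delete): buf='QGFI' cursor=0
After op 4 (left): buf='QGFI' cursor=0
After op 5 (insert('D')): buf='DQGFI' cursor=1
After op 6 (delete): buf='DGFI' cursor=1

Answer: DGFI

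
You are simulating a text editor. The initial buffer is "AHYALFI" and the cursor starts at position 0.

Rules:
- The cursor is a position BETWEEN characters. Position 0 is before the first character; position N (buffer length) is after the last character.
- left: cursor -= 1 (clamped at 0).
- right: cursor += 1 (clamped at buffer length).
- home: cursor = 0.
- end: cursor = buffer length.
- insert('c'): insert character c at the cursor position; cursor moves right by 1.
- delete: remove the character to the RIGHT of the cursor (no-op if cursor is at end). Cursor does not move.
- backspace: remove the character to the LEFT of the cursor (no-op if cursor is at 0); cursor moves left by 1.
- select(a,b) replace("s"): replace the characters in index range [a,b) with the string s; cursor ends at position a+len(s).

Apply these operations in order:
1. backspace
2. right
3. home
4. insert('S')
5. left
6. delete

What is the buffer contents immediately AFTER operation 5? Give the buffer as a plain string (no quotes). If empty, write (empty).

Answer: SAHYALFI

Derivation:
After op 1 (backspace): buf='AHYALFI' cursor=0
After op 2 (right): buf='AHYALFI' cursor=1
After op 3 (home): buf='AHYALFI' cursor=0
After op 4 (insert('S')): buf='SAHYALFI' cursor=1
After op 5 (left): buf='SAHYALFI' cursor=0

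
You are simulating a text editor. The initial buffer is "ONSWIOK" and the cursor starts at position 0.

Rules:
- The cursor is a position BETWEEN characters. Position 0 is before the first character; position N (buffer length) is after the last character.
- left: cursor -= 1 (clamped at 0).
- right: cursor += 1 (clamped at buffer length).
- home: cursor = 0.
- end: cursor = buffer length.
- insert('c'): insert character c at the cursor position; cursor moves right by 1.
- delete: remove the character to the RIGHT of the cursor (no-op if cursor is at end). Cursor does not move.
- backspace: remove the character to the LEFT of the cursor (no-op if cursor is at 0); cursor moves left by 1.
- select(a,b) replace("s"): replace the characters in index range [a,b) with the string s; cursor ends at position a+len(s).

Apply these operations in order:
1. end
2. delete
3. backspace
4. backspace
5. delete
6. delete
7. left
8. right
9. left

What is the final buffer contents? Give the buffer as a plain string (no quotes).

After op 1 (end): buf='ONSWIOK' cursor=7
After op 2 (delete): buf='ONSWIOK' cursor=7
After op 3 (backspace): buf='ONSWIO' cursor=6
After op 4 (backspace): buf='ONSWI' cursor=5
After op 5 (delete): buf='ONSWI' cursor=5
After op 6 (delete): buf='ONSWI' cursor=5
After op 7 (left): buf='ONSWI' cursor=4
After op 8 (right): buf='ONSWI' cursor=5
After op 9 (left): buf='ONSWI' cursor=4

Answer: ONSWI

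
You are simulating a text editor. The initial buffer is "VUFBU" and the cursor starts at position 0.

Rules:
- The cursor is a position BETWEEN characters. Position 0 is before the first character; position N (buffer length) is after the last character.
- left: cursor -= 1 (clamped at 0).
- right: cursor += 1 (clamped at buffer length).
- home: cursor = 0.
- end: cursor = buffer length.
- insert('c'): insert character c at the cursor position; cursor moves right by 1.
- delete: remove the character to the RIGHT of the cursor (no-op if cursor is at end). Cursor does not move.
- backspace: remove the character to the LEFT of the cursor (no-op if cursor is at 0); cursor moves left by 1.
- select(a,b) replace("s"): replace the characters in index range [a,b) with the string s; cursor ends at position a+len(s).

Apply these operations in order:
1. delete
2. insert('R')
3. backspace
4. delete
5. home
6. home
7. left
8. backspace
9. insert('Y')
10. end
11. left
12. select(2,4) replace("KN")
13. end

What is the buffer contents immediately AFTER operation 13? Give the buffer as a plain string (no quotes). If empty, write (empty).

After op 1 (delete): buf='UFBU' cursor=0
After op 2 (insert('R')): buf='RUFBU' cursor=1
After op 3 (backspace): buf='UFBU' cursor=0
After op 4 (delete): buf='FBU' cursor=0
After op 5 (home): buf='FBU' cursor=0
After op 6 (home): buf='FBU' cursor=0
After op 7 (left): buf='FBU' cursor=0
After op 8 (backspace): buf='FBU' cursor=0
After op 9 (insert('Y')): buf='YFBU' cursor=1
After op 10 (end): buf='YFBU' cursor=4
After op 11 (left): buf='YFBU' cursor=3
After op 12 (select(2,4) replace("KN")): buf='YFKN' cursor=4
After op 13 (end): buf='YFKN' cursor=4

Answer: YFKN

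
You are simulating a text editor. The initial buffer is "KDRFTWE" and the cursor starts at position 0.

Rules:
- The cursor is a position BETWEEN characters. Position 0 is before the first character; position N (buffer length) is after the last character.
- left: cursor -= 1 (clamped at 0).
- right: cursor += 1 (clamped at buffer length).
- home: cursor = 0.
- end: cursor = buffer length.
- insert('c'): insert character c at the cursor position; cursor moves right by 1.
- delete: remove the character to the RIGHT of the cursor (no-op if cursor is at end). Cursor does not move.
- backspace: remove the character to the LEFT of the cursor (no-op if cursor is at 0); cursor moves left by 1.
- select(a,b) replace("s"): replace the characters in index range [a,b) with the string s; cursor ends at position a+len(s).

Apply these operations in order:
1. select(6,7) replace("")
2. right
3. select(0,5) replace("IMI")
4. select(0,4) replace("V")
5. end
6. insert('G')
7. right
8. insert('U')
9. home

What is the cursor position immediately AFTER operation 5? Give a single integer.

Answer: 1

Derivation:
After op 1 (select(6,7) replace("")): buf='KDRFTW' cursor=6
After op 2 (right): buf='KDRFTW' cursor=6
After op 3 (select(0,5) replace("IMI")): buf='IMIW' cursor=3
After op 4 (select(0,4) replace("V")): buf='V' cursor=1
After op 5 (end): buf='V' cursor=1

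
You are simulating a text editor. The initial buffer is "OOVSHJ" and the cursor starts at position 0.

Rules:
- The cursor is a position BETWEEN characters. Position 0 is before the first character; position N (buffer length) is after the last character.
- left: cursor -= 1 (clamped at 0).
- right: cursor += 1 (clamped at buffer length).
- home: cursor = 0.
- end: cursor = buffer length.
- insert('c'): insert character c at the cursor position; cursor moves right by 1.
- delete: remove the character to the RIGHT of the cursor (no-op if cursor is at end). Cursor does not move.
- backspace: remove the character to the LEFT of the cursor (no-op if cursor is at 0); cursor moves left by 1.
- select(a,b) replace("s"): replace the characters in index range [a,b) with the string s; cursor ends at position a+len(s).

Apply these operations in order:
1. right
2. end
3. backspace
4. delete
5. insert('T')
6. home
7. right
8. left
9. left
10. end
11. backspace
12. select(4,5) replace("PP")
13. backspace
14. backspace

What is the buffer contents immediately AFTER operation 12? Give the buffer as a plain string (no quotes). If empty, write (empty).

After op 1 (right): buf='OOVSHJ' cursor=1
After op 2 (end): buf='OOVSHJ' cursor=6
After op 3 (backspace): buf='OOVSH' cursor=5
After op 4 (delete): buf='OOVSH' cursor=5
After op 5 (insert('T')): buf='OOVSHT' cursor=6
After op 6 (home): buf='OOVSHT' cursor=0
After op 7 (right): buf='OOVSHT' cursor=1
After op 8 (left): buf='OOVSHT' cursor=0
After op 9 (left): buf='OOVSHT' cursor=0
After op 10 (end): buf='OOVSHT' cursor=6
After op 11 (backspace): buf='OOVSH' cursor=5
After op 12 (select(4,5) replace("PP")): buf='OOVSPP' cursor=6

Answer: OOVSPP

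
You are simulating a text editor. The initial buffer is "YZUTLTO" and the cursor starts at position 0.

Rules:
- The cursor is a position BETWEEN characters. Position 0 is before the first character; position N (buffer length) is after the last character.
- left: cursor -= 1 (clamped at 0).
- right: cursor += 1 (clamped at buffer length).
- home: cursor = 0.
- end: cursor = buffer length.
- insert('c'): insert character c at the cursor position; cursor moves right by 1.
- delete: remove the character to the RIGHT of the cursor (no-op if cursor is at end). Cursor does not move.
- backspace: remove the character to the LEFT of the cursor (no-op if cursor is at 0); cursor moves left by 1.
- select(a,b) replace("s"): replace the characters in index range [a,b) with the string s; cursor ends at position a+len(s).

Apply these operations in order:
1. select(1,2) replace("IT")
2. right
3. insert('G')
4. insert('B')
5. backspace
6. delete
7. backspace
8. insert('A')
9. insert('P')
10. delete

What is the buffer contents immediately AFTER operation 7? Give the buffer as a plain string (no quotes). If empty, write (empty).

After op 1 (select(1,2) replace("IT")): buf='YITUTLTO' cursor=3
After op 2 (right): buf='YITUTLTO' cursor=4
After op 3 (insert('G')): buf='YITUGTLTO' cursor=5
After op 4 (insert('B')): buf='YITUGBTLTO' cursor=6
After op 5 (backspace): buf='YITUGTLTO' cursor=5
After op 6 (delete): buf='YITUGLTO' cursor=5
After op 7 (backspace): buf='YITULTO' cursor=4

Answer: YITULTO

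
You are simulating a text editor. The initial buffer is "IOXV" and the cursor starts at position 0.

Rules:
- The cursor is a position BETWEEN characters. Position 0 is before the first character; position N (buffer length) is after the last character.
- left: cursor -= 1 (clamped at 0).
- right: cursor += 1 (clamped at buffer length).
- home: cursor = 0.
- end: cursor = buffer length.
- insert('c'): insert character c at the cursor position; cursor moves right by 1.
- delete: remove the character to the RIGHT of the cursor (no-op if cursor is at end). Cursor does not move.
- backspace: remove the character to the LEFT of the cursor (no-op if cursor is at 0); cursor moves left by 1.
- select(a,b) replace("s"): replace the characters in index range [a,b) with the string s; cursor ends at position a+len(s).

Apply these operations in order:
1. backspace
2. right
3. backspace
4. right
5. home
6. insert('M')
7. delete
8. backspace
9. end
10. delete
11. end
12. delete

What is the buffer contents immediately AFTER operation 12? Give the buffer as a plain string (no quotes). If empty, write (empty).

After op 1 (backspace): buf='IOXV' cursor=0
After op 2 (right): buf='IOXV' cursor=1
After op 3 (backspace): buf='OXV' cursor=0
After op 4 (right): buf='OXV' cursor=1
After op 5 (home): buf='OXV' cursor=0
After op 6 (insert('M')): buf='MOXV' cursor=1
After op 7 (delete): buf='MXV' cursor=1
After op 8 (backspace): buf='XV' cursor=0
After op 9 (end): buf='XV' cursor=2
After op 10 (delete): buf='XV' cursor=2
After op 11 (end): buf='XV' cursor=2
After op 12 (delete): buf='XV' cursor=2

Answer: XV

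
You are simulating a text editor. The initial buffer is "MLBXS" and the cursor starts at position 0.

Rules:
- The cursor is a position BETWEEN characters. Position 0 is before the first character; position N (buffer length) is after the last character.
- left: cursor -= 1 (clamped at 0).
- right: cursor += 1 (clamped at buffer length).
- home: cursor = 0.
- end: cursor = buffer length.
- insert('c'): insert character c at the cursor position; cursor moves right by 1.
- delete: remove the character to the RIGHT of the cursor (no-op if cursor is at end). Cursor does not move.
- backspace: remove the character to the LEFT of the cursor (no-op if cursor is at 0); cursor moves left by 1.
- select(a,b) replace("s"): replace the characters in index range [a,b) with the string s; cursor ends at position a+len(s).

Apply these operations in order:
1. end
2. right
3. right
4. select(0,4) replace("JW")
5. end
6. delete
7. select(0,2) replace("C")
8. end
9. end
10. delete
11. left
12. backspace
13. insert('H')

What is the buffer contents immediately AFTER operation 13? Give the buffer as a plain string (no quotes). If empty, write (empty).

After op 1 (end): buf='MLBXS' cursor=5
After op 2 (right): buf='MLBXS' cursor=5
After op 3 (right): buf='MLBXS' cursor=5
After op 4 (select(0,4) replace("JW")): buf='JWS' cursor=2
After op 5 (end): buf='JWS' cursor=3
After op 6 (delete): buf='JWS' cursor=3
After op 7 (select(0,2) replace("C")): buf='CS' cursor=1
After op 8 (end): buf='CS' cursor=2
After op 9 (end): buf='CS' cursor=2
After op 10 (delete): buf='CS' cursor=2
After op 11 (left): buf='CS' cursor=1
After op 12 (backspace): buf='S' cursor=0
After op 13 (insert('H')): buf='HS' cursor=1

Answer: HS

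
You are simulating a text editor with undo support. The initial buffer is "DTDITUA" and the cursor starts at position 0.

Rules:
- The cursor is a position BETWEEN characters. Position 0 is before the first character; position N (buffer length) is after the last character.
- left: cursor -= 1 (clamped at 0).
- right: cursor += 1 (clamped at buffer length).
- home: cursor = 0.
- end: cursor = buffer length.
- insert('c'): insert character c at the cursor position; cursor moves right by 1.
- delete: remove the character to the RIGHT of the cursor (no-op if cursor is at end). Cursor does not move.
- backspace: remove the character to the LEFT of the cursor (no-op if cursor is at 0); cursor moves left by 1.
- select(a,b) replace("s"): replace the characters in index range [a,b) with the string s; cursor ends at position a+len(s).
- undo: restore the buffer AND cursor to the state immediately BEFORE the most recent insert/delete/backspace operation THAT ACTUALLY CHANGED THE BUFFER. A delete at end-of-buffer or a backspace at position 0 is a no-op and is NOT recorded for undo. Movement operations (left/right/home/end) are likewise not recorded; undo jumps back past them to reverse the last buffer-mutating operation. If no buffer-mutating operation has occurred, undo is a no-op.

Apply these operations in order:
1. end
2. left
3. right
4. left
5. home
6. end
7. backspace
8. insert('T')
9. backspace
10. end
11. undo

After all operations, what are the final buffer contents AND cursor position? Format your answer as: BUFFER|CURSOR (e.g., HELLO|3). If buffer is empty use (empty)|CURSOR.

Answer: DTDITUT|7

Derivation:
After op 1 (end): buf='DTDITUA' cursor=7
After op 2 (left): buf='DTDITUA' cursor=6
After op 3 (right): buf='DTDITUA' cursor=7
After op 4 (left): buf='DTDITUA' cursor=6
After op 5 (home): buf='DTDITUA' cursor=0
After op 6 (end): buf='DTDITUA' cursor=7
After op 7 (backspace): buf='DTDITU' cursor=6
After op 8 (insert('T')): buf='DTDITUT' cursor=7
After op 9 (backspace): buf='DTDITU' cursor=6
After op 10 (end): buf='DTDITU' cursor=6
After op 11 (undo): buf='DTDITUT' cursor=7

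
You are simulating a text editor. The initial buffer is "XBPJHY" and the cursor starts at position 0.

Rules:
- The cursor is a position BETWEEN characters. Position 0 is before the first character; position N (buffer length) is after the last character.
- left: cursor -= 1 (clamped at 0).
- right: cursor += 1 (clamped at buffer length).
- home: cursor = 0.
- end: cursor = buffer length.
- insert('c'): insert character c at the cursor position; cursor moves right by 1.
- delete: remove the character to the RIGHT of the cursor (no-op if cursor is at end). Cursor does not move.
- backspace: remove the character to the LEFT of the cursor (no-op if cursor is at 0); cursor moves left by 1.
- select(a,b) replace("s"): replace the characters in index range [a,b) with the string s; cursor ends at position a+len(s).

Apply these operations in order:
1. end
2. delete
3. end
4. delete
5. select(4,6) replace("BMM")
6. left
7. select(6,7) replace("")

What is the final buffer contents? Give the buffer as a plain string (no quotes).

Answer: XBPJBM

Derivation:
After op 1 (end): buf='XBPJHY' cursor=6
After op 2 (delete): buf='XBPJHY' cursor=6
After op 3 (end): buf='XBPJHY' cursor=6
After op 4 (delete): buf='XBPJHY' cursor=6
After op 5 (select(4,6) replace("BMM")): buf='XBPJBMM' cursor=7
After op 6 (left): buf='XBPJBMM' cursor=6
After op 7 (select(6,7) replace("")): buf='XBPJBM' cursor=6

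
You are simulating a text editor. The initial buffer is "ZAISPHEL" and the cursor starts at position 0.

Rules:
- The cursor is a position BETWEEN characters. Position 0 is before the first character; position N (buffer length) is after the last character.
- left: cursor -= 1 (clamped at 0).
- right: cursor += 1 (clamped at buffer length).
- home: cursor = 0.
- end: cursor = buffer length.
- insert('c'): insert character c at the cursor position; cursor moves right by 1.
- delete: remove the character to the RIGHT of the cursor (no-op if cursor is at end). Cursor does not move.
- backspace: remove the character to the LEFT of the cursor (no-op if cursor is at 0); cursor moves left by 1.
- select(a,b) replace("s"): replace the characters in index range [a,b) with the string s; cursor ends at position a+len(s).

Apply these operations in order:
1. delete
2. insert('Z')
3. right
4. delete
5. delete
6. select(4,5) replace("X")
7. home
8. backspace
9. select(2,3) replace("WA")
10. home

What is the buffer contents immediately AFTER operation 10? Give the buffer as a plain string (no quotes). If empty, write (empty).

After op 1 (delete): buf='AISPHEL' cursor=0
After op 2 (insert('Z')): buf='ZAISPHEL' cursor=1
After op 3 (right): buf='ZAISPHEL' cursor=2
After op 4 (delete): buf='ZASPHEL' cursor=2
After op 5 (delete): buf='ZAPHEL' cursor=2
After op 6 (select(4,5) replace("X")): buf='ZAPHXL' cursor=5
After op 7 (home): buf='ZAPHXL' cursor=0
After op 8 (backspace): buf='ZAPHXL' cursor=0
After op 9 (select(2,3) replace("WA")): buf='ZAWAHXL' cursor=4
After op 10 (home): buf='ZAWAHXL' cursor=0

Answer: ZAWAHXL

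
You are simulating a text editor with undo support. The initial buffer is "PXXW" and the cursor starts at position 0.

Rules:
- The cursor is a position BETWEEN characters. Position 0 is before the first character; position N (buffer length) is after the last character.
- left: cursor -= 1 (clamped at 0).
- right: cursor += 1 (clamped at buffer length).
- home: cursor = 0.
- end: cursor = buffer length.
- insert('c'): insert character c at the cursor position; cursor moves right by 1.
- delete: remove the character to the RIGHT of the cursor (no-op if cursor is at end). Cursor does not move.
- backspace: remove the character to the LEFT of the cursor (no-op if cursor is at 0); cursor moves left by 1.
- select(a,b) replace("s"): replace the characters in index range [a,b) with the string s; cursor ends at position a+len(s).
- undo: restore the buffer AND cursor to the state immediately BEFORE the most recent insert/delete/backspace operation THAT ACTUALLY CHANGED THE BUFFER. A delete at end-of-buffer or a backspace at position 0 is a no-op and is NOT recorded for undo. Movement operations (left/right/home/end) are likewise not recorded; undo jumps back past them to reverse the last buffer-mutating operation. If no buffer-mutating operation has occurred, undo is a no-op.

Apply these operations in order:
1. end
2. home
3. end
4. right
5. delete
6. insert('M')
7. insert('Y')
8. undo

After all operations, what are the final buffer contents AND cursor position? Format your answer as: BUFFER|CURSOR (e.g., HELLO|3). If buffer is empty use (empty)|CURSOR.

After op 1 (end): buf='PXXW' cursor=4
After op 2 (home): buf='PXXW' cursor=0
After op 3 (end): buf='PXXW' cursor=4
After op 4 (right): buf='PXXW' cursor=4
After op 5 (delete): buf='PXXW' cursor=4
After op 6 (insert('M')): buf='PXXWM' cursor=5
After op 7 (insert('Y')): buf='PXXWMY' cursor=6
After op 8 (undo): buf='PXXWM' cursor=5

Answer: PXXWM|5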